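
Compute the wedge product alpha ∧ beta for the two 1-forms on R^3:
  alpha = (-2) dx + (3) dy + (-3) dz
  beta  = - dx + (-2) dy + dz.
alpha ∧ beta = (7) dx ∧ dy + (-5) dx ∧ dz + (-3) dy ∧ dz

Distribute the wedge, using dx_i ∧ dx_j = -dx_j ∧ dx_i and dx_i ∧ dx_i = 0. For each pair (i, j) with i < j, the coefficient of dx_i ∧ dx_j in alpha ∧ beta is (alpha_i * beta_j - alpha_j * beta_i). Collecting: alpha ∧ beta = (7) dx ∧ dy + (-5) dx ∧ dz + (-3) dy ∧ dz.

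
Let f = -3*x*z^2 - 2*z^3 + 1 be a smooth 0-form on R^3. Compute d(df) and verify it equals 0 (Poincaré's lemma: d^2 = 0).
d(df) = 0

Step 1: df = sum_i (∂f/∂x_i) dx_i = (-3*z^2) dx + (0) dy + (6*z*(-x - z)) dz.
Step 2: Apply d again. Using the 1-form formula, the coefficient of dx ∧ dy in d(df) is ∂^2 f/∂x ∂y - ∂^2 f/∂y ∂x = (0) - (0) = 0 (equality of mixed partials for smooth f).
Similarly for dx ∧ dz and dy ∧ dz — all coefficients vanish. So d(df) = 0.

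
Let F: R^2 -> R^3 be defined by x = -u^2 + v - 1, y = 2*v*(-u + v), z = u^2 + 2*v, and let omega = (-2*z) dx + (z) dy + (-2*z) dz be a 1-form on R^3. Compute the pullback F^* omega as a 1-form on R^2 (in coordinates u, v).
F^* omega = (2*v*(-u^2 - 2*v)) du + (-2*u^3 + 4*u^2*v - 6*u^2 - 4*u*v + 8*v^2 - 12*v) dv

Using F^*(f dg) = (f ∘ F) d(g ∘ F), substitute each coordinate x_i by F_i(u, v) in f_i, and replace dx_i by d F_i = (∂F_i/∂u) du + (∂F_i/∂v) dv.
  For the x component: f_1(F) = -2*u^2 - 4*v; d F_1 = (-2*u) du + (1) dv
  For the y component: f_2(F) = u^2 + 2*v; d F_2 = (-2*v) du + (-2*u + 4*v) dv
  For the z component: f_3(F) = -2*u^2 - 4*v; d F_3 = (2*u) du + (2) dv
Combining and collecting du, dv coefficients:
  coeff of du: 2*v*(-u^2 - 2*v)
  coeff of dv: -2*u^3 + 4*u^2*v - 6*u^2 - 4*u*v + 8*v^2 - 12*v
F^* omega = (2*v*(-u^2 - 2*v)) du + (-2*u^3 + 4*u^2*v - 6*u^2 - 4*u*v + 8*v^2 - 12*v) dv.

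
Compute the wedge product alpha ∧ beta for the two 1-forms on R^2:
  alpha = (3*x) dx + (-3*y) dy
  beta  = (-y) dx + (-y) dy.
alpha ∧ beta = (-3*y*(x + y)) dx ∧ dy

Distribute the wedge, using dx_i ∧ dx_j = -dx_j ∧ dx_i and dx_i ∧ dx_i = 0. For each pair (i, j) with i < j, the coefficient of dx_i ∧ dx_j in alpha ∧ beta is (alpha_i * beta_j - alpha_j * beta_i). Collecting: alpha ∧ beta = (-3*y*(x + y)) dx ∧ dy.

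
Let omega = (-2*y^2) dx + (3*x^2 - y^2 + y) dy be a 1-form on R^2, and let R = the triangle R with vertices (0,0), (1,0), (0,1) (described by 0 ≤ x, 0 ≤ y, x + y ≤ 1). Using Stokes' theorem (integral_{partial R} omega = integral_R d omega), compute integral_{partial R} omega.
integral_(partial R) omega = 5/3

Stokes: integral_partial_R omega = integral_R d omega with d omega = (∂Q/∂x - ∂P/∂y) dx ∧ dy.
  ∂Q/∂x = 6*x
  ∂P/∂y = -4*y
  integrand = ∂Q/∂x - ∂P/∂y = 6*x + 4*y.
Integrating over R: integral_0^1 integral_0^{1-x} (6*x + 4*y) dy dx = 5/3.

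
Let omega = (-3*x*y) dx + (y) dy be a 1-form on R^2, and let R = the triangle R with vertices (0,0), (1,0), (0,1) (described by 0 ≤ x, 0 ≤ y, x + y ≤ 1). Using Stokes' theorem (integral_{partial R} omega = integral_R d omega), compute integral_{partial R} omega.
integral_(partial R) omega = 1/2

Stokes: integral_partial_R omega = integral_R d omega with d omega = (∂Q/∂x - ∂P/∂y) dx ∧ dy.
  ∂Q/∂x = 0
  ∂P/∂y = -3*x
  integrand = ∂Q/∂x - ∂P/∂y = 3*x.
Integrating over R: integral_0^1 integral_0^{1-x} (3*x) dy dx = 1/2.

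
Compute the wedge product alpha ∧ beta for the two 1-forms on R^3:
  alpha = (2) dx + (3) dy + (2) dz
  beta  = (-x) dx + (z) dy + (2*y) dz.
alpha ∧ beta = (3*x + 2*z) dx ∧ dy + (2*x + 4*y) dx ∧ dz + (6*y - 2*z) dy ∧ dz

Distribute the wedge, using dx_i ∧ dx_j = -dx_j ∧ dx_i and dx_i ∧ dx_i = 0. For each pair (i, j) with i < j, the coefficient of dx_i ∧ dx_j in alpha ∧ beta is (alpha_i * beta_j - alpha_j * beta_i). Collecting: alpha ∧ beta = (3*x + 2*z) dx ∧ dy + (2*x + 4*y) dx ∧ dz + (6*y - 2*z) dy ∧ dz.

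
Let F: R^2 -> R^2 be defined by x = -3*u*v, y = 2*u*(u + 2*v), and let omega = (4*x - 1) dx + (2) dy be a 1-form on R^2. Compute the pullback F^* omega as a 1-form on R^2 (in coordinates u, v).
F^* omega = (36*u*v^2 + 8*u + 11*v) du + (u*(36*u*v + 11)) dv

Using F^*(f dg) = (f ∘ F) d(g ∘ F), substitute each coordinate x_i by F_i(u, v) in f_i, and replace dx_i by d F_i = (∂F_i/∂u) du + (∂F_i/∂v) dv.
  For the x component: f_1(F) = -12*u*v - 1; d F_1 = (-3*v) du + (-3*u) dv
  For the y component: f_2(F) = 2; d F_2 = (4*u + 4*v) du + (4*u) dv
Combining and collecting du, dv coefficients:
  coeff of du: 36*u*v^2 + 8*u + 11*v
  coeff of dv: u*(36*u*v + 11)
F^* omega = (36*u*v^2 + 8*u + 11*v) du + (u*(36*u*v + 11)) dv.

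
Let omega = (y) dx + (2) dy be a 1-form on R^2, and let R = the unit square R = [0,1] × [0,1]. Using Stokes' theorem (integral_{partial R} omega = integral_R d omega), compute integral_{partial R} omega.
integral_(partial R) omega = -1

Stokes: integral_partial_R omega = integral_R d omega with d omega = (∂Q/∂x - ∂P/∂y) dx ∧ dy.
  ∂Q/∂x = 0
  ∂P/∂y = 1
  integrand = ∂Q/∂x - ∂P/∂y = -1.
Integrating over R: integral_0^1 integral_0^1 (-1) dx dy = -1.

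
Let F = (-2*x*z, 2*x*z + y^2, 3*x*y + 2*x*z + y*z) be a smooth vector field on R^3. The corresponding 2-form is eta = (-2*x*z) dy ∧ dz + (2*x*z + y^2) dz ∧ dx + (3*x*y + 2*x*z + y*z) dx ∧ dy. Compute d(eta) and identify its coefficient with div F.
d(eta) = (2*x + 3*y - 2*z) dx ∧ dy ∧ dz; div F = 2*x + 3*y - 2*z

For a 2-form in R^3 of the form above, applying d gives a 3-form with coefficient ∂P/∂x + ∂Q/∂y + ∂R/∂z:
  ∂P/∂x = -2*z
  ∂Q/∂y = 2*y
  ∂R/∂z = 2*x + y
Sum = 2*x + 3*y - 2*z, which is exactly div F.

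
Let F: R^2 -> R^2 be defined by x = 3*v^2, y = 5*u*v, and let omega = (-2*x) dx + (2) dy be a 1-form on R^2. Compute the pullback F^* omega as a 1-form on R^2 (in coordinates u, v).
F^* omega = (10*v) du + (10*u - 36*v^3) dv

Using F^*(f dg) = (f ∘ F) d(g ∘ F), substitute each coordinate x_i by F_i(u, v) in f_i, and replace dx_i by d F_i = (∂F_i/∂u) du + (∂F_i/∂v) dv.
  For the x component: f_1(F) = -6*v^2; d F_1 = (0) du + (6*v) dv
  For the y component: f_2(F) = 2; d F_2 = (5*v) du + (5*u) dv
Combining and collecting du, dv coefficients:
  coeff of du: 10*v
  coeff of dv: 10*u - 36*v^3
F^* omega = (10*v) du + (10*u - 36*v^3) dv.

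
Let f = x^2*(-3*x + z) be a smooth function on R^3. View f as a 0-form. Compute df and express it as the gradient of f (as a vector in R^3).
df = (x*(-9*x + 2*z)) dx + (0) dy + (x^2) dz; grad f = (x*(-9*x + 2*z), 0, x^2)

For a 0-form f, d f = (∂f/∂x) dx + (∂f/∂y) dy + (∂f/∂z) dz. The components of the vector representation are exactly the entries of grad f in Cartesian coordinates:
  ∂f/∂x = x*(-9*x + 2*z)
  ∂f/∂y = 0
  ∂f/∂z = x^2.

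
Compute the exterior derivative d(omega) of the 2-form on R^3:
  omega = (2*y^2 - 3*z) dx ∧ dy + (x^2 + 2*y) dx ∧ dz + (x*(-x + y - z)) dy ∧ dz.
d(omega) = (-2*x + y - z - 5) dx ∧ dy ∧ dz

For a 2-form omega = sum_{i<j} g_{ij} dx_i ∧ dx_j, the exterior derivative is
  d(omega) = sum_{i<j} d(g_{ij}) ∧ dx_i ∧ dx_j = sum_{i<j, k} (∂g_{ij}/∂x_k) dx_k ∧ dx_i ∧ dx_j.
Expand each term, using dx_k ∧ dx_i ∧ dx_j = sgn(permutation) dx_{(a)} ∧ dx_{(b)} ∧ dx_{(c)} with (a < b < c) sorted:
  d(2*y^2 - 3*z) includes (∂/∂z)(2*y^2 - 3*z) dz = (-3) dz, which multiplied by dx ∧ dy gives (-3) dx ∧ dy ∧ dz
  d(x^2 + 2*y) includes (∂/∂y)(x^2 + 2*y) dy = (2) dy, which multiplied by dx ∧ dz gives (-2) dx ∧ dy ∧ dz
  d(x*(-x + y - z)) includes (∂/∂x)(x*(-x + y - z)) dx = (-2*x + y - z) dx, which multiplied by dy ∧ dz gives (-2*x + y - z) dx ∧ dy ∧ dz
Collecting like 3-forms: d(omega) = (-2*x + y - z - 5) dx ∧ dy ∧ dz.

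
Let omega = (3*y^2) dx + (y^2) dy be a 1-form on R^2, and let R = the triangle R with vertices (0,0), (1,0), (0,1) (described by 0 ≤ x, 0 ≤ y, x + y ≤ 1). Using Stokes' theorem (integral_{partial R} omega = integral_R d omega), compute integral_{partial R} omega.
integral_(partial R) omega = -1

Stokes: integral_partial_R omega = integral_R d omega with d omega = (∂Q/∂x - ∂P/∂y) dx ∧ dy.
  ∂Q/∂x = 0
  ∂P/∂y = 6*y
  integrand = ∂Q/∂x - ∂P/∂y = -6*y.
Integrating over R: integral_0^1 integral_0^{1-x} (-6*y) dy dx = -1.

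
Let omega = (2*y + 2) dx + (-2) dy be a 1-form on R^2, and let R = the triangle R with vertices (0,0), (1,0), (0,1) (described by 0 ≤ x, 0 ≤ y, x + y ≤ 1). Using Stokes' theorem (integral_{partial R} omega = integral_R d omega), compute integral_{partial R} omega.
integral_(partial R) omega = -1

Stokes: integral_partial_R omega = integral_R d omega with d omega = (∂Q/∂x - ∂P/∂y) dx ∧ dy.
  ∂Q/∂x = 0
  ∂P/∂y = 2
  integrand = ∂Q/∂x - ∂P/∂y = -2.
Integrating over R: integral_0^1 integral_0^{1-x} (-2) dy dx = -1.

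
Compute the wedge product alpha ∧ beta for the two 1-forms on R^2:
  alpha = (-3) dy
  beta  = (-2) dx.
alpha ∧ beta = (-6) dx ∧ dy

Distribute the wedge, using dx_i ∧ dx_j = -dx_j ∧ dx_i and dx_i ∧ dx_i = 0. For each pair (i, j) with i < j, the coefficient of dx_i ∧ dx_j in alpha ∧ beta is (alpha_i * beta_j - alpha_j * beta_i). Collecting: alpha ∧ beta = (-6) dx ∧ dy.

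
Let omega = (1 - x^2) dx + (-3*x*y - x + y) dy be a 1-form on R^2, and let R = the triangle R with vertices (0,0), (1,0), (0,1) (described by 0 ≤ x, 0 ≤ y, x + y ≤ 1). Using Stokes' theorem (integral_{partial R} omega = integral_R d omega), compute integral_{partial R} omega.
integral_(partial R) omega = -1

Stokes: integral_partial_R omega = integral_R d omega with d omega = (∂Q/∂x - ∂P/∂y) dx ∧ dy.
  ∂Q/∂x = -3*y - 1
  ∂P/∂y = 0
  integrand = ∂Q/∂x - ∂P/∂y = -3*y - 1.
Integrating over R: integral_0^1 integral_0^{1-x} (-3*y - 1) dy dx = -1.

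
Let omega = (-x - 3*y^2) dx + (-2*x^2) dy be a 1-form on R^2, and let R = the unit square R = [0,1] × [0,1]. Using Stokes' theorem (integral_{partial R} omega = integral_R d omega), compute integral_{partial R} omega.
integral_(partial R) omega = 1

Stokes: integral_partial_R omega = integral_R d omega with d omega = (∂Q/∂x - ∂P/∂y) dx ∧ dy.
  ∂Q/∂x = -4*x
  ∂P/∂y = -6*y
  integrand = ∂Q/∂x - ∂P/∂y = -4*x + 6*y.
Integrating over R: integral_0^1 integral_0^1 (-4*x + 6*y) dx dy = 1.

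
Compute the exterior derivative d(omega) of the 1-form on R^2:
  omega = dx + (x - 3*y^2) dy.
d(omega) = (1) dx ∧ dy

For a 1-form omega = sum_i f_i dx_i, the exterior derivative is
  d(omega) = sum_{i < j} (∂f_j/∂x_i - ∂f_i/∂x_j) dx_i ∧ dx_j.
  coefficient of dx ∧ dy: ∂f_2/∂x - ∂f_1/∂y = ∂(x - 3*y^2)/∂x - ∂(1)/∂y = 1
Assembling: d(omega) = (1) dx ∧ dy.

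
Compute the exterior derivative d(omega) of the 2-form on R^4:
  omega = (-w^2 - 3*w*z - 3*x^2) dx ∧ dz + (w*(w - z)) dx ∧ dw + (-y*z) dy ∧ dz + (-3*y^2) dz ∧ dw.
d(omega) = (-w - 3*z) dx ∧ dz ∧ dw + (-6*y) dy ∧ dz ∧ dw

For a 2-form omega = sum_{i<j} g_{ij} dx_i ∧ dx_j, the exterior derivative is
  d(omega) = sum_{i<j} d(g_{ij}) ∧ dx_i ∧ dx_j = sum_{i<j, k} (∂g_{ij}/∂x_k) dx_k ∧ dx_i ∧ dx_j.
Expand each term, using dx_k ∧ dx_i ∧ dx_j = sgn(permutation) dx_{(a)} ∧ dx_{(b)} ∧ dx_{(c)} with (a < b < c) sorted:
  d(-w^2 - 3*w*z - 3*x^2) includes (∂/∂w)(-w^2 - 3*w*z - 3*x^2) dw = (-2*w - 3*z) dw, which multiplied by dx ∧ dz gives (-2*w - 3*z) dx ∧ dz ∧ dw
  d(w*(w - z)) includes (∂/∂z)(w*(w - z)) dz = (-w) dz, which multiplied by dx ∧ dw gives (w) dx ∧ dz ∧ dw
  d(-3*y^2) includes (∂/∂y)(-3*y^2) dy = (-6*y) dy, which multiplied by dz ∧ dw gives (-6*y) dy ∧ dz ∧ dw
Collecting like 3-forms: d(omega) = (-w - 3*z) dx ∧ dz ∧ dw + (-6*y) dy ∧ dz ∧ dw.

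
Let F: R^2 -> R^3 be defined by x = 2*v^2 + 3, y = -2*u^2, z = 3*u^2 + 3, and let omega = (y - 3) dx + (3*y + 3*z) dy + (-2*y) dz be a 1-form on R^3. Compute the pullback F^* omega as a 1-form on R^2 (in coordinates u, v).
F^* omega = (12*u*(u^2 - 3)) du + (4*v*(-2*u^2 - 3)) dv

Using F^*(f dg) = (f ∘ F) d(g ∘ F), substitute each coordinate x_i by F_i(u, v) in f_i, and replace dx_i by d F_i = (∂F_i/∂u) du + (∂F_i/∂v) dv.
  For the x component: f_1(F) = -2*u^2 - 3; d F_1 = (0) du + (4*v) dv
  For the y component: f_2(F) = 3*u^2 + 9; d F_2 = (-4*u) du + (0) dv
  For the z component: f_3(F) = 4*u^2; d F_3 = (6*u) du + (0) dv
Combining and collecting du, dv coefficients:
  coeff of du: 12*u*(u^2 - 3)
  coeff of dv: 4*v*(-2*u^2 - 3)
F^* omega = (12*u*(u^2 - 3)) du + (4*v*(-2*u^2 - 3)) dv.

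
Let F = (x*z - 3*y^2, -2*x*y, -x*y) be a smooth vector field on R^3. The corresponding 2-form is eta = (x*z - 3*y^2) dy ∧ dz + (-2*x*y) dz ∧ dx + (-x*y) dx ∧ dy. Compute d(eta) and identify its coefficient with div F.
d(eta) = (-2*x + z) dx ∧ dy ∧ dz; div F = -2*x + z

For a 2-form in R^3 of the form above, applying d gives a 3-form with coefficient ∂P/∂x + ∂Q/∂y + ∂R/∂z:
  ∂P/∂x = z
  ∂Q/∂y = -2*x
  ∂R/∂z = 0
Sum = -2*x + z, which is exactly div F.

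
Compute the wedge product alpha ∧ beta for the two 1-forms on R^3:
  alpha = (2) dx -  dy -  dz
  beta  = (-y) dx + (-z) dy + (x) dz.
alpha ∧ beta = (-y - 2*z) dx ∧ dy + (2*x - y) dx ∧ dz + (-x - z) dy ∧ dz

Distribute the wedge, using dx_i ∧ dx_j = -dx_j ∧ dx_i and dx_i ∧ dx_i = 0. For each pair (i, j) with i < j, the coefficient of dx_i ∧ dx_j in alpha ∧ beta is (alpha_i * beta_j - alpha_j * beta_i). Collecting: alpha ∧ beta = (-y - 2*z) dx ∧ dy + (2*x - y) dx ∧ dz + (-x - z) dy ∧ dz.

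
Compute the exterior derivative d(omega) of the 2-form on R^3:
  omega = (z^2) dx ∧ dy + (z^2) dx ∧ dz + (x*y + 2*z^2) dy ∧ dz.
d(omega) = (y + 2*z) dx ∧ dy ∧ dz

For a 2-form omega = sum_{i<j} g_{ij} dx_i ∧ dx_j, the exterior derivative is
  d(omega) = sum_{i<j} d(g_{ij}) ∧ dx_i ∧ dx_j = sum_{i<j, k} (∂g_{ij}/∂x_k) dx_k ∧ dx_i ∧ dx_j.
Expand each term, using dx_k ∧ dx_i ∧ dx_j = sgn(permutation) dx_{(a)} ∧ dx_{(b)} ∧ dx_{(c)} with (a < b < c) sorted:
  d(z^2) includes (∂/∂z)(z^2) dz = (2*z) dz, which multiplied by dx ∧ dy gives (2*z) dx ∧ dy ∧ dz
  d(x*y + 2*z^2) includes (∂/∂x)(x*y + 2*z^2) dx = (y) dx, which multiplied by dy ∧ dz gives (y) dx ∧ dy ∧ dz
Collecting like 3-forms: d(omega) = (y + 2*z) dx ∧ dy ∧ dz.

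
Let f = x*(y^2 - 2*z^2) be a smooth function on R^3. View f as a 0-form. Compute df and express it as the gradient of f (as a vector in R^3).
df = (y^2 - 2*z^2) dx + (2*x*y) dy + (-4*x*z) dz; grad f = (y^2 - 2*z^2, 2*x*y, -4*x*z)

For a 0-form f, d f = (∂f/∂x) dx + (∂f/∂y) dy + (∂f/∂z) dz. The components of the vector representation are exactly the entries of grad f in Cartesian coordinates:
  ∂f/∂x = y^2 - 2*z^2
  ∂f/∂y = 2*x*y
  ∂f/∂z = -4*x*z.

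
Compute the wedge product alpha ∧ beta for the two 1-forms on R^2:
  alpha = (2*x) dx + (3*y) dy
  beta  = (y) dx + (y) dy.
alpha ∧ beta = (y*(2*x - 3*y)) dx ∧ dy

Distribute the wedge, using dx_i ∧ dx_j = -dx_j ∧ dx_i and dx_i ∧ dx_i = 0. For each pair (i, j) with i < j, the coefficient of dx_i ∧ dx_j in alpha ∧ beta is (alpha_i * beta_j - alpha_j * beta_i). Collecting: alpha ∧ beta = (y*(2*x - 3*y)) dx ∧ dy.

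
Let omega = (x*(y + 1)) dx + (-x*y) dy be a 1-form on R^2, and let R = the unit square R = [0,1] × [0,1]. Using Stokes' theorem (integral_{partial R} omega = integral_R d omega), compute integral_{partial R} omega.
integral_(partial R) omega = -1

Stokes: integral_partial_R omega = integral_R d omega with d omega = (∂Q/∂x - ∂P/∂y) dx ∧ dy.
  ∂Q/∂x = -y
  ∂P/∂y = x
  integrand = ∂Q/∂x - ∂P/∂y = -x - y.
Integrating over R: integral_0^1 integral_0^1 (-x - y) dx dy = -1.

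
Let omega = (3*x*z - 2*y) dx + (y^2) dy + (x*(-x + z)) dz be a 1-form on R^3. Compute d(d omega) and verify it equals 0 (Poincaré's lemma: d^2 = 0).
d(d omega) = 0

Step 1: d omega = sum_{i<j} (∂f_j/∂x_i - ∂f_i/∂x_j) dx_i ∧ dx_j:
  coeff of dx ∧ dy: 2
  coeff of dx ∧ dz: -5*x + z
  coeff of dy ∧ dz: 0
Step 2: Apply d again to each 2-form coefficient. The only possible 3-form in R^3 is dx ∧ dy ∧ dz, with coefficient
  ∂(coeff of dy∧dz)/∂x - ∂(coeff of dx∧dz)/∂y + ∂(coeff of dx∧dy)/∂z
  = ∂/∂x (0) - ∂/∂y (-5*x + z) + ∂/∂z (2).
Each of these terms simplifies to sums of mixed partials that cancel in pairs. The result is 0 (by equality of mixed partials for smooth functions — Schwarz / Clairaut).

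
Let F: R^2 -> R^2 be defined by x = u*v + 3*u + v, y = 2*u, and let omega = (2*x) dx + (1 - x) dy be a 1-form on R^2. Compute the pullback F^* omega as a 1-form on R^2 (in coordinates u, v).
F^* omega = (2*u*v^2 + 10*u*v + 12*u + 2*v^2 + 4*v + 2) du + (2*u^2*v + 6*u^2 + 4*u*v + 6*u + 2*v) dv

Using F^*(f dg) = (f ∘ F) d(g ∘ F), substitute each coordinate x_i by F_i(u, v) in f_i, and replace dx_i by d F_i = (∂F_i/∂u) du + (∂F_i/∂v) dv.
  For the x component: f_1(F) = 2*u*v + 6*u + 2*v; d F_1 = (v + 3) du + (u + 1) dv
  For the y component: f_2(F) = -u*v - 3*u - v + 1; d F_2 = (2) du + (0) dv
Combining and collecting du, dv coefficients:
  coeff of du: 2*u*v^2 + 10*u*v + 12*u + 2*v^2 + 4*v + 2
  coeff of dv: 2*u^2*v + 6*u^2 + 4*u*v + 6*u + 2*v
F^* omega = (2*u*v^2 + 10*u*v + 12*u + 2*v^2 + 4*v + 2) du + (2*u^2*v + 6*u^2 + 4*u*v + 6*u + 2*v) dv.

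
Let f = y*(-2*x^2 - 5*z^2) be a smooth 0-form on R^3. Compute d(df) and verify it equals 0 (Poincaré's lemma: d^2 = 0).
d(df) = 0

Step 1: df = sum_i (∂f/∂x_i) dx_i = (-4*x*y) dx + (-2*x^2 - 5*z^2) dy + (-10*y*z) dz.
Step 2: Apply d again. Using the 1-form formula, the coefficient of dx ∧ dy in d(df) is ∂^2 f/∂x ∂y - ∂^2 f/∂y ∂x = (-4*x) - (-4*x) = 0 (equality of mixed partials for smooth f).
Similarly for dx ∧ dz and dy ∧ dz — all coefficients vanish. So d(df) = 0.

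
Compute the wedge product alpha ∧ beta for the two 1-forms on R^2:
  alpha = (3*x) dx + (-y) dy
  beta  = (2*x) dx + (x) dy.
alpha ∧ beta = (x*(3*x + 2*y)) dx ∧ dy

Distribute the wedge, using dx_i ∧ dx_j = -dx_j ∧ dx_i and dx_i ∧ dx_i = 0. For each pair (i, j) with i < j, the coefficient of dx_i ∧ dx_j in alpha ∧ beta is (alpha_i * beta_j - alpha_j * beta_i). Collecting: alpha ∧ beta = (x*(3*x + 2*y)) dx ∧ dy.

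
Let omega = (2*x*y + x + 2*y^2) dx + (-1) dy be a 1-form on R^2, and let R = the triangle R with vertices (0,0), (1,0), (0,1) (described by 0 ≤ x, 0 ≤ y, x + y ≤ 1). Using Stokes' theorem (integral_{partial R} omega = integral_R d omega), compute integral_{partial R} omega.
integral_(partial R) omega = -1

Stokes: integral_partial_R omega = integral_R d omega with d omega = (∂Q/∂x - ∂P/∂y) dx ∧ dy.
  ∂Q/∂x = 0
  ∂P/∂y = 2*x + 4*y
  integrand = ∂Q/∂x - ∂P/∂y = -2*x - 4*y.
Integrating over R: integral_0^1 integral_0^{1-x} (-2*x - 4*y) dy dx = -1.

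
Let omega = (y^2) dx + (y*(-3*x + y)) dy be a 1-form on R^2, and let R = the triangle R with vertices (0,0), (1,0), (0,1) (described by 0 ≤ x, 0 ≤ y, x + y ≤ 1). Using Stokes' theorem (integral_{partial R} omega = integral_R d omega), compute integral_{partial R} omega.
integral_(partial R) omega = -5/6

Stokes: integral_partial_R omega = integral_R d omega with d omega = (∂Q/∂x - ∂P/∂y) dx ∧ dy.
  ∂Q/∂x = -3*y
  ∂P/∂y = 2*y
  integrand = ∂Q/∂x - ∂P/∂y = -5*y.
Integrating over R: integral_0^1 integral_0^{1-x} (-5*y) dy dx = -5/6.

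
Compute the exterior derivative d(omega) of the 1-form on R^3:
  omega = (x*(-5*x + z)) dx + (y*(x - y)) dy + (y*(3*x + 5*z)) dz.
d(omega) = (y) dx ∧ dy + (-x + 3*y) dx ∧ dz + (3*x + 5*z) dy ∧ dz

For a 1-form omega = sum_i f_i dx_i, the exterior derivative is
  d(omega) = sum_{i < j} (∂f_j/∂x_i - ∂f_i/∂x_j) dx_i ∧ dx_j.
  coefficient of dx ∧ dy: ∂f_2/∂x - ∂f_1/∂y = ∂(y*(x - y))/∂x - ∂(x*(-5*x + z))/∂y = y
  coefficient of dx ∧ dz: ∂f_3/∂x - ∂f_1/∂z = ∂(y*(3*x + 5*z))/∂x - ∂(x*(-5*x + z))/∂z = -x + 3*y
  coefficient of dy ∧ dz: ∂f_3/∂y - ∂f_2/∂z = ∂(y*(3*x + 5*z))/∂y - ∂(y*(x - y))/∂z = 3*x + 5*z
Assembling: d(omega) = (y) dx ∧ dy + (-x + 3*y) dx ∧ dz + (3*x + 5*z) dy ∧ dz.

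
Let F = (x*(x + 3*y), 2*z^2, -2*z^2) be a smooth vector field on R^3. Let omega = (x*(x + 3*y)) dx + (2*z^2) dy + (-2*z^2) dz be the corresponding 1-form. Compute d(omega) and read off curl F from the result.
d(omega) = (-4*z) dy ∧ dz + (0) dz ∧ dx + (-3*x) dx ∧ dy; curl F = (-4*z, 0, -3*x)

d omega = sum_{i<j} (∂f_j/∂x_i - ∂f_i/∂x_j) dx_i ∧ dx_j. Under the identification (dy ∧ dz, dz ∧ dx, dx ∧ dy) ↔ (e_x, e_y, e_z), the coefficients are exactly the components of curl F. Compute:
  ∂R/∂y - ∂Q/∂z = (0) - (4*z) = -4*z
  ∂P/∂z - ∂R/∂x = (0) - (0) = 0
  ∂Q/∂x - ∂P/∂y = (0) - (3*x) = -3*x.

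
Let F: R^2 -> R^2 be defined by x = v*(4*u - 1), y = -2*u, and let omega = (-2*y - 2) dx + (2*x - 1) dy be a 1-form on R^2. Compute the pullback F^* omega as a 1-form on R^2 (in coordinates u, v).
F^* omega = (2 - 4*v) du + (16*u^2 - 12*u + 2) dv

Using F^*(f dg) = (f ∘ F) d(g ∘ F), substitute each coordinate x_i by F_i(u, v) in f_i, and replace dx_i by d F_i = (∂F_i/∂u) du + (∂F_i/∂v) dv.
  For the x component: f_1(F) = 4*u - 2; d F_1 = (4*v) du + (4*u - 1) dv
  For the y component: f_2(F) = 8*u*v - 2*v - 1; d F_2 = (-2) du + (0) dv
Combining and collecting du, dv coefficients:
  coeff of du: 2 - 4*v
  coeff of dv: 16*u^2 - 12*u + 2
F^* omega = (2 - 4*v) du + (16*u^2 - 12*u + 2) dv.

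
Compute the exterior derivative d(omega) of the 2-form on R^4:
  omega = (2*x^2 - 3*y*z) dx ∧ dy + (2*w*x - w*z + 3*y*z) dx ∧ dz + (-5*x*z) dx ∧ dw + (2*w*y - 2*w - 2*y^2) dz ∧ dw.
d(omega) = (-3*y - 3*z) dx ∧ dy ∧ dz + (7*x - z) dx ∧ dz ∧ dw + (2*w - 4*y) dy ∧ dz ∧ dw

For a 2-form omega = sum_{i<j} g_{ij} dx_i ∧ dx_j, the exterior derivative is
  d(omega) = sum_{i<j} d(g_{ij}) ∧ dx_i ∧ dx_j = sum_{i<j, k} (∂g_{ij}/∂x_k) dx_k ∧ dx_i ∧ dx_j.
Expand each term, using dx_k ∧ dx_i ∧ dx_j = sgn(permutation) dx_{(a)} ∧ dx_{(b)} ∧ dx_{(c)} with (a < b < c) sorted:
  d(2*x^2 - 3*y*z) includes (∂/∂z)(2*x^2 - 3*y*z) dz = (-3*y) dz, which multiplied by dx ∧ dy gives (-3*y) dx ∧ dy ∧ dz
  d(2*w*x - w*z + 3*y*z) includes (∂/∂y)(2*w*x - w*z + 3*y*z) dy = (3*z) dy, which multiplied by dx ∧ dz gives (-3*z) dx ∧ dy ∧ dz
  d(2*w*x - w*z + 3*y*z) includes (∂/∂w)(2*w*x - w*z + 3*y*z) dw = (2*x - z) dw, which multiplied by dx ∧ dz gives (2*x - z) dx ∧ dz ∧ dw
  d(-5*x*z) includes (∂/∂z)(-5*x*z) dz = (-5*x) dz, which multiplied by dx ∧ dw gives (5*x) dx ∧ dz ∧ dw
  d(2*w*y - 2*w - 2*y^2) includes (∂/∂y)(2*w*y - 2*w - 2*y^2) dy = (2*w - 4*y) dy, which multiplied by dz ∧ dw gives (2*w - 4*y) dy ∧ dz ∧ dw
Collecting like 3-forms: d(omega) = (-3*y - 3*z) dx ∧ dy ∧ dz + (7*x - z) dx ∧ dz ∧ dw + (2*w - 4*y) dy ∧ dz ∧ dw.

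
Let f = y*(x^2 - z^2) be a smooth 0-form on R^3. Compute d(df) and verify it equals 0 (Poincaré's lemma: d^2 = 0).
d(df) = 0

Step 1: df = sum_i (∂f/∂x_i) dx_i = (2*x*y) dx + (x^2 - z^2) dy + (-2*y*z) dz.
Step 2: Apply d again. Using the 1-form formula, the coefficient of dx ∧ dy in d(df) is ∂^2 f/∂x ∂y - ∂^2 f/∂y ∂x = (2*x) - (2*x) = 0 (equality of mixed partials for smooth f).
Similarly for dx ∧ dz and dy ∧ dz — all coefficients vanish. So d(df) = 0.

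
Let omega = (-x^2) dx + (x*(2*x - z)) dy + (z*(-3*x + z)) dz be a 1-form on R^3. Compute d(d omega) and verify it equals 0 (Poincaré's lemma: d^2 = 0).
d(d omega) = 0

Step 1: d omega = sum_{i<j} (∂f_j/∂x_i - ∂f_i/∂x_j) dx_i ∧ dx_j:
  coeff of dx ∧ dy: 4*x - z
  coeff of dx ∧ dz: -3*z
  coeff of dy ∧ dz: x
Step 2: Apply d again to each 2-form coefficient. The only possible 3-form in R^3 is dx ∧ dy ∧ dz, with coefficient
  ∂(coeff of dy∧dz)/∂x - ∂(coeff of dx∧dz)/∂y + ∂(coeff of dx∧dy)/∂z
  = ∂/∂x (x) - ∂/∂y (-3*z) + ∂/∂z (4*x - z).
Each of these terms simplifies to sums of mixed partials that cancel in pairs. The result is 0 (by equality of mixed partials for smooth functions — Schwarz / Clairaut).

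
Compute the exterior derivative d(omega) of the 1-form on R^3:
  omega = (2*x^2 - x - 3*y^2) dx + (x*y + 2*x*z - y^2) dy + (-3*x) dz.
d(omega) = (7*y + 2*z) dx ∧ dy + (-3) dx ∧ dz + (-2*x) dy ∧ dz

For a 1-form omega = sum_i f_i dx_i, the exterior derivative is
  d(omega) = sum_{i < j} (∂f_j/∂x_i - ∂f_i/∂x_j) dx_i ∧ dx_j.
  coefficient of dx ∧ dy: ∂f_2/∂x - ∂f_1/∂y = ∂(x*y + 2*x*z - y^2)/∂x - ∂(2*x^2 - x - 3*y^2)/∂y = 7*y + 2*z
  coefficient of dx ∧ dz: ∂f_3/∂x - ∂f_1/∂z = ∂(-3*x)/∂x - ∂(2*x^2 - x - 3*y^2)/∂z = -3
  coefficient of dy ∧ dz: ∂f_3/∂y - ∂f_2/∂z = ∂(-3*x)/∂y - ∂(x*y + 2*x*z - y^2)/∂z = -2*x
Assembling: d(omega) = (7*y + 2*z) dx ∧ dy + (-3) dx ∧ dz + (-2*x) dy ∧ dz.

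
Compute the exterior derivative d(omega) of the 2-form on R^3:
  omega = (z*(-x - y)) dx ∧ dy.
d(omega) = (-x - y) dx ∧ dy ∧ dz

For a 2-form omega = sum_{i<j} g_{ij} dx_i ∧ dx_j, the exterior derivative is
  d(omega) = sum_{i<j} d(g_{ij}) ∧ dx_i ∧ dx_j = sum_{i<j, k} (∂g_{ij}/∂x_k) dx_k ∧ dx_i ∧ dx_j.
Expand each term, using dx_k ∧ dx_i ∧ dx_j = sgn(permutation) dx_{(a)} ∧ dx_{(b)} ∧ dx_{(c)} with (a < b < c) sorted:
  d(z*(-x - y)) includes (∂/∂z)(z*(-x - y)) dz = (-x - y) dz, which multiplied by dx ∧ dy gives (-x - y) dx ∧ dy ∧ dz
Collecting like 3-forms: d(omega) = (-x - y) dx ∧ dy ∧ dz.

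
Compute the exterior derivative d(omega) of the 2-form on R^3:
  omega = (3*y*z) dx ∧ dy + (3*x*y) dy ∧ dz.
d(omega) = (6*y) dx ∧ dy ∧ dz

For a 2-form omega = sum_{i<j} g_{ij} dx_i ∧ dx_j, the exterior derivative is
  d(omega) = sum_{i<j} d(g_{ij}) ∧ dx_i ∧ dx_j = sum_{i<j, k} (∂g_{ij}/∂x_k) dx_k ∧ dx_i ∧ dx_j.
Expand each term, using dx_k ∧ dx_i ∧ dx_j = sgn(permutation) dx_{(a)} ∧ dx_{(b)} ∧ dx_{(c)} with (a < b < c) sorted:
  d(3*y*z) includes (∂/∂z)(3*y*z) dz = (3*y) dz, which multiplied by dx ∧ dy gives (3*y) dx ∧ dy ∧ dz
  d(3*x*y) includes (∂/∂x)(3*x*y) dx = (3*y) dx, which multiplied by dy ∧ dz gives (3*y) dx ∧ dy ∧ dz
Collecting like 3-forms: d(omega) = (6*y) dx ∧ dy ∧ dz.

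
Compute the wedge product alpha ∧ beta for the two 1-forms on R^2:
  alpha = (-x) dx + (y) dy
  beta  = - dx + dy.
alpha ∧ beta = (-x + y) dx ∧ dy

Distribute the wedge, using dx_i ∧ dx_j = -dx_j ∧ dx_i and dx_i ∧ dx_i = 0. For each pair (i, j) with i < j, the coefficient of dx_i ∧ dx_j in alpha ∧ beta is (alpha_i * beta_j - alpha_j * beta_i). Collecting: alpha ∧ beta = (-x + y) dx ∧ dy.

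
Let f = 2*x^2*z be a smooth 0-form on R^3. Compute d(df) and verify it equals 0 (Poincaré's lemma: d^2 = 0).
d(df) = 0

Step 1: df = sum_i (∂f/∂x_i) dx_i = (4*x*z) dx + (0) dy + (2*x^2) dz.
Step 2: Apply d again. Using the 1-form formula, the coefficient of dx ∧ dy in d(df) is ∂^2 f/∂x ∂y - ∂^2 f/∂y ∂x = (0) - (0) = 0 (equality of mixed partials for smooth f).
Similarly for dx ∧ dz and dy ∧ dz — all coefficients vanish. So d(df) = 0.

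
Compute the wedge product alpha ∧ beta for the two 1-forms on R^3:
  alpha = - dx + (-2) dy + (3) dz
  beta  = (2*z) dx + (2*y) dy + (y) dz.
alpha ∧ beta = (-2*y + 4*z) dx ∧ dy + (-y - 6*z) dx ∧ dz + (-8*y) dy ∧ dz

Distribute the wedge, using dx_i ∧ dx_j = -dx_j ∧ dx_i and dx_i ∧ dx_i = 0. For each pair (i, j) with i < j, the coefficient of dx_i ∧ dx_j in alpha ∧ beta is (alpha_i * beta_j - alpha_j * beta_i). Collecting: alpha ∧ beta = (-2*y + 4*z) dx ∧ dy + (-y - 6*z) dx ∧ dz + (-8*y) dy ∧ dz.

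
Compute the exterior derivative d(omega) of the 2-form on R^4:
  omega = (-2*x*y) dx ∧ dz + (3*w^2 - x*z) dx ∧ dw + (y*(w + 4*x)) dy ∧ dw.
d(omega) = (2*x) dx ∧ dy ∧ dz + (x) dx ∧ dz ∧ dw + (4*y) dx ∧ dy ∧ dw

For a 2-form omega = sum_{i<j} g_{ij} dx_i ∧ dx_j, the exterior derivative is
  d(omega) = sum_{i<j} d(g_{ij}) ∧ dx_i ∧ dx_j = sum_{i<j, k} (∂g_{ij}/∂x_k) dx_k ∧ dx_i ∧ dx_j.
Expand each term, using dx_k ∧ dx_i ∧ dx_j = sgn(permutation) dx_{(a)} ∧ dx_{(b)} ∧ dx_{(c)} with (a < b < c) sorted:
  d(-2*x*y) includes (∂/∂y)(-2*x*y) dy = (-2*x) dy, which multiplied by dx ∧ dz gives (2*x) dx ∧ dy ∧ dz
  d(3*w^2 - x*z) includes (∂/∂z)(3*w^2 - x*z) dz = (-x) dz, which multiplied by dx ∧ dw gives (x) dx ∧ dz ∧ dw
  d(y*(w + 4*x)) includes (∂/∂x)(y*(w + 4*x)) dx = (4*y) dx, which multiplied by dy ∧ dw gives (4*y) dx ∧ dy ∧ dw
Collecting like 3-forms: d(omega) = (2*x) dx ∧ dy ∧ dz + (x) dx ∧ dz ∧ dw + (4*y) dx ∧ dy ∧ dw.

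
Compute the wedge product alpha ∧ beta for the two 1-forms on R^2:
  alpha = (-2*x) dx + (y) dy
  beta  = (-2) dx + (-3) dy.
alpha ∧ beta = (6*x + 2*y) dx ∧ dy

Distribute the wedge, using dx_i ∧ dx_j = -dx_j ∧ dx_i and dx_i ∧ dx_i = 0. For each pair (i, j) with i < j, the coefficient of dx_i ∧ dx_j in alpha ∧ beta is (alpha_i * beta_j - alpha_j * beta_i). Collecting: alpha ∧ beta = (6*x + 2*y) dx ∧ dy.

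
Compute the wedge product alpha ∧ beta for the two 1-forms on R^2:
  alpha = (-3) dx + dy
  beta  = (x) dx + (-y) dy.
alpha ∧ beta = (-x + 3*y) dx ∧ dy

Distribute the wedge, using dx_i ∧ dx_j = -dx_j ∧ dx_i and dx_i ∧ dx_i = 0. For each pair (i, j) with i < j, the coefficient of dx_i ∧ dx_j in alpha ∧ beta is (alpha_i * beta_j - alpha_j * beta_i). Collecting: alpha ∧ beta = (-x + 3*y) dx ∧ dy.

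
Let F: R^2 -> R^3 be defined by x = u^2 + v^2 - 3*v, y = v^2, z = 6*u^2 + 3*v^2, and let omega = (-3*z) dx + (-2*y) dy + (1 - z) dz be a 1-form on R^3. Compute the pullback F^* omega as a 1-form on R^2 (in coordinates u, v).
F^* omega = (6*u*(-18*u^2 - 9*v^2 + 2)) du + (-72*u^2*v + 54*u^2 - 40*v^3 + 27*v^2 + 6*v) dv

Using F^*(f dg) = (f ∘ F) d(g ∘ F), substitute each coordinate x_i by F_i(u, v) in f_i, and replace dx_i by d F_i = (∂F_i/∂u) du + (∂F_i/∂v) dv.
  For the x component: f_1(F) = -18*u^2 - 9*v^2; d F_1 = (2*u) du + (2*v - 3) dv
  For the y component: f_2(F) = -2*v^2; d F_2 = (0) du + (2*v) dv
  For the z component: f_3(F) = -6*u^2 - 3*v^2 + 1; d F_3 = (12*u) du + (6*v) dv
Combining and collecting du, dv coefficients:
  coeff of du: 6*u*(-18*u^2 - 9*v^2 + 2)
  coeff of dv: -72*u^2*v + 54*u^2 - 40*v^3 + 27*v^2 + 6*v
F^* omega = (6*u*(-18*u^2 - 9*v^2 + 2)) du + (-72*u^2*v + 54*u^2 - 40*v^3 + 27*v^2 + 6*v) dv.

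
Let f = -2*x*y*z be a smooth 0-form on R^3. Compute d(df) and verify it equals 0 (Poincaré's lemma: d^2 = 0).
d(df) = 0

Step 1: df = sum_i (∂f/∂x_i) dx_i = (-2*y*z) dx + (-2*x*z) dy + (-2*x*y) dz.
Step 2: Apply d again. Using the 1-form formula, the coefficient of dx ∧ dy in d(df) is ∂^2 f/∂x ∂y - ∂^2 f/∂y ∂x = (-2*z) - (-2*z) = 0 (equality of mixed partials for smooth f).
Similarly for dx ∧ dz and dy ∧ dz — all coefficients vanish. So d(df) = 0.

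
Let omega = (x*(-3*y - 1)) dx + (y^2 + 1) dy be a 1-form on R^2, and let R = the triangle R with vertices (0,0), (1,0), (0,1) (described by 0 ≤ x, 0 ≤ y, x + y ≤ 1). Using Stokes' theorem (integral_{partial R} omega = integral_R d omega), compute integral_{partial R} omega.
integral_(partial R) omega = 1/2

Stokes: integral_partial_R omega = integral_R d omega with d omega = (∂Q/∂x - ∂P/∂y) dx ∧ dy.
  ∂Q/∂x = 0
  ∂P/∂y = -3*x
  integrand = ∂Q/∂x - ∂P/∂y = 3*x.
Integrating over R: integral_0^1 integral_0^{1-x} (3*x) dy dx = 1/2.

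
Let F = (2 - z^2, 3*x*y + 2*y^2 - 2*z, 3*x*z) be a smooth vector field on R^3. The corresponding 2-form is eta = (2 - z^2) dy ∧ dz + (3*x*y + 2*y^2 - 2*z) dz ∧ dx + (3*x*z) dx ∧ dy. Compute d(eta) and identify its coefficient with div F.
d(eta) = (6*x + 4*y) dx ∧ dy ∧ dz; div F = 6*x + 4*y

For a 2-form in R^3 of the form above, applying d gives a 3-form with coefficient ∂P/∂x + ∂Q/∂y + ∂R/∂z:
  ∂P/∂x = 0
  ∂Q/∂y = 3*x + 4*y
  ∂R/∂z = 3*x
Sum = 6*x + 4*y, which is exactly div F.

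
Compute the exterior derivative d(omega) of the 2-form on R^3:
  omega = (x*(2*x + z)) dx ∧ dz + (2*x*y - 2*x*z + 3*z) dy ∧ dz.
d(omega) = (2*y - 2*z) dx ∧ dy ∧ dz

For a 2-form omega = sum_{i<j} g_{ij} dx_i ∧ dx_j, the exterior derivative is
  d(omega) = sum_{i<j} d(g_{ij}) ∧ dx_i ∧ dx_j = sum_{i<j, k} (∂g_{ij}/∂x_k) dx_k ∧ dx_i ∧ dx_j.
Expand each term, using dx_k ∧ dx_i ∧ dx_j = sgn(permutation) dx_{(a)} ∧ dx_{(b)} ∧ dx_{(c)} with (a < b < c) sorted:
  d(2*x*y - 2*x*z + 3*z) includes (∂/∂x)(2*x*y - 2*x*z + 3*z) dx = (2*y - 2*z) dx, which multiplied by dy ∧ dz gives (2*y - 2*z) dx ∧ dy ∧ dz
Collecting like 3-forms: d(omega) = (2*y - 2*z) dx ∧ dy ∧ dz.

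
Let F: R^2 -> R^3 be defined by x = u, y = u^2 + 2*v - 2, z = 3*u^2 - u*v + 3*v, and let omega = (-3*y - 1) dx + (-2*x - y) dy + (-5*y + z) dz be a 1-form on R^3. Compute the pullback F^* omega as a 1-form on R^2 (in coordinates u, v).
F^* omega = (-14*u^3 - 4*u^2*v - 7*u^2 + u*v^2 - 46*u*v + 64*u + 7*v^2 - 16*v + 5) du + (2*u^3 + u^2*v - 8*u^2 + 4*u*v - 14*u - 25*v + 34) dv

Using F^*(f dg) = (f ∘ F) d(g ∘ F), substitute each coordinate x_i by F_i(u, v) in f_i, and replace dx_i by d F_i = (∂F_i/∂u) du + (∂F_i/∂v) dv.
  For the x component: f_1(F) = -3*u^2 - 6*v + 5; d F_1 = (1) du + (0) dv
  For the y component: f_2(F) = -u^2 - 2*u - 2*v + 2; d F_2 = (2*u) du + (2) dv
  For the z component: f_3(F) = -2*u^2 - u*v - 7*v + 10; d F_3 = (6*u - v) du + (3 - u) dv
Combining and collecting du, dv coefficients:
  coeff of du: -14*u^3 - 4*u^2*v - 7*u^2 + u*v^2 - 46*u*v + 64*u + 7*v^2 - 16*v + 5
  coeff of dv: 2*u^3 + u^2*v - 8*u^2 + 4*u*v - 14*u - 25*v + 34
F^* omega = (-14*u^3 - 4*u^2*v - 7*u^2 + u*v^2 - 46*u*v + 64*u + 7*v^2 - 16*v + 5) du + (2*u^3 + u^2*v - 8*u^2 + 4*u*v - 14*u - 25*v + 34) dv.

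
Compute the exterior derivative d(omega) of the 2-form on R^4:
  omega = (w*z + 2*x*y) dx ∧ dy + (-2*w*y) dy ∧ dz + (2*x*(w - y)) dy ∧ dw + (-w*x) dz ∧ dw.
d(omega) = (w) dx ∧ dy ∧ dz + (2*w - 2*y + z) dx ∧ dy ∧ dw + (-2*y) dy ∧ dz ∧ dw + (-w) dx ∧ dz ∧ dw

For a 2-form omega = sum_{i<j} g_{ij} dx_i ∧ dx_j, the exterior derivative is
  d(omega) = sum_{i<j} d(g_{ij}) ∧ dx_i ∧ dx_j = sum_{i<j, k} (∂g_{ij}/∂x_k) dx_k ∧ dx_i ∧ dx_j.
Expand each term, using dx_k ∧ dx_i ∧ dx_j = sgn(permutation) dx_{(a)} ∧ dx_{(b)} ∧ dx_{(c)} with (a < b < c) sorted:
  d(w*z + 2*x*y) includes (∂/∂z)(w*z + 2*x*y) dz = (w) dz, which multiplied by dx ∧ dy gives (w) dx ∧ dy ∧ dz
  d(w*z + 2*x*y) includes (∂/∂w)(w*z + 2*x*y) dw = (z) dw, which multiplied by dx ∧ dy gives (z) dx ∧ dy ∧ dw
  d(-2*w*y) includes (∂/∂w)(-2*w*y) dw = (-2*y) dw, which multiplied by dy ∧ dz gives (-2*y) dy ∧ dz ∧ dw
  d(2*x*(w - y)) includes (∂/∂x)(2*x*(w - y)) dx = (2*w - 2*y) dx, which multiplied by dy ∧ dw gives (2*w - 2*y) dx ∧ dy ∧ dw
  d(-w*x) includes (∂/∂x)(-w*x) dx = (-w) dx, which multiplied by dz ∧ dw gives (-w) dx ∧ dz ∧ dw
Collecting like 3-forms: d(omega) = (w) dx ∧ dy ∧ dz + (2*w - 2*y + z) dx ∧ dy ∧ dw + (-2*y) dy ∧ dz ∧ dw + (-w) dx ∧ dz ∧ dw.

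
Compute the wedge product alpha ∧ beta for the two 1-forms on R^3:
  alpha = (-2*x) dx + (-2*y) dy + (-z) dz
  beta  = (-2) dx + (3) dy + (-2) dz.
alpha ∧ beta = (-6*x - 4*y) dx ∧ dy + (4*x - 2*z) dx ∧ dz + (4*y + 3*z) dy ∧ dz

Distribute the wedge, using dx_i ∧ dx_j = -dx_j ∧ dx_i and dx_i ∧ dx_i = 0. For each pair (i, j) with i < j, the coefficient of dx_i ∧ dx_j in alpha ∧ beta is (alpha_i * beta_j - alpha_j * beta_i). Collecting: alpha ∧ beta = (-6*x - 4*y) dx ∧ dy + (4*x - 2*z) dx ∧ dz + (4*y + 3*z) dy ∧ dz.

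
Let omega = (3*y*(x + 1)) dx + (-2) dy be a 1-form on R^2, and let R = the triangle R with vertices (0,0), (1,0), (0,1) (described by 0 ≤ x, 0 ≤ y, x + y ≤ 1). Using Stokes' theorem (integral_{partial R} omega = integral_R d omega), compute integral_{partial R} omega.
integral_(partial R) omega = -2

Stokes: integral_partial_R omega = integral_R d omega with d omega = (∂Q/∂x - ∂P/∂y) dx ∧ dy.
  ∂Q/∂x = 0
  ∂P/∂y = 3*x + 3
  integrand = ∂Q/∂x - ∂P/∂y = -3*x - 3.
Integrating over R: integral_0^1 integral_0^{1-x} (-3*x - 3) dy dx = -2.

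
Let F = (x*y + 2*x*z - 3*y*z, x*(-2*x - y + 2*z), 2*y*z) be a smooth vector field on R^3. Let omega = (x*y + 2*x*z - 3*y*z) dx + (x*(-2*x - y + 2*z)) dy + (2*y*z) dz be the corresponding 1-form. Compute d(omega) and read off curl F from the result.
d(omega) = (-2*x + 2*z) dy ∧ dz + (2*x - 3*y) dz ∧ dx + (-5*x - y + 5*z) dx ∧ dy; curl F = (-2*x + 2*z, 2*x - 3*y, -5*x - y + 5*z)

d omega = sum_{i<j} (∂f_j/∂x_i - ∂f_i/∂x_j) dx_i ∧ dx_j. Under the identification (dy ∧ dz, dz ∧ dx, dx ∧ dy) ↔ (e_x, e_y, e_z), the coefficients are exactly the components of curl F. Compute:
  ∂R/∂y - ∂Q/∂z = (2*z) - (2*x) = -2*x + 2*z
  ∂P/∂z - ∂R/∂x = (2*x - 3*y) - (0) = 2*x - 3*y
  ∂Q/∂x - ∂P/∂y = (-4*x - y + 2*z) - (x - 3*z) = -5*x - y + 5*z.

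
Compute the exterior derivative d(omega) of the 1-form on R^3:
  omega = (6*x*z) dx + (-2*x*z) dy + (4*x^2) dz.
d(omega) = (-2*z) dx ∧ dy + (2*x) dx ∧ dz + (2*x) dy ∧ dz

For a 1-form omega = sum_i f_i dx_i, the exterior derivative is
  d(omega) = sum_{i < j} (∂f_j/∂x_i - ∂f_i/∂x_j) dx_i ∧ dx_j.
  coefficient of dx ∧ dy: ∂f_2/∂x - ∂f_1/∂y = ∂(-2*x*z)/∂x - ∂(6*x*z)/∂y = -2*z
  coefficient of dx ∧ dz: ∂f_3/∂x - ∂f_1/∂z = ∂(4*x^2)/∂x - ∂(6*x*z)/∂z = 2*x
  coefficient of dy ∧ dz: ∂f_3/∂y - ∂f_2/∂z = ∂(4*x^2)/∂y - ∂(-2*x*z)/∂z = 2*x
Assembling: d(omega) = (-2*z) dx ∧ dy + (2*x) dx ∧ dz + (2*x) dy ∧ dz.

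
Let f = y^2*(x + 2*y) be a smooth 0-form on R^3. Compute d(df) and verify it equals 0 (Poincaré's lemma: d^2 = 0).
d(df) = 0

Step 1: df = sum_i (∂f/∂x_i) dx_i = (y^2) dx + (2*y*(x + 3*y)) dy + (0) dz.
Step 2: Apply d again. Using the 1-form formula, the coefficient of dx ∧ dy in d(df) is ∂^2 f/∂x ∂y - ∂^2 f/∂y ∂x = (2*y) - (2*y) = 0 (equality of mixed partials for smooth f).
Similarly for dx ∧ dz and dy ∧ dz — all coefficients vanish. So d(df) = 0.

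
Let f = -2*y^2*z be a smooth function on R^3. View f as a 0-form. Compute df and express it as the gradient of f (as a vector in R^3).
df = (0) dx + (-4*y*z) dy + (-2*y^2) dz; grad f = (0, -4*y*z, -2*y^2)

For a 0-form f, d f = (∂f/∂x) dx + (∂f/∂y) dy + (∂f/∂z) dz. The components of the vector representation are exactly the entries of grad f in Cartesian coordinates:
  ∂f/∂x = 0
  ∂f/∂y = -4*y*z
  ∂f/∂z = -2*y^2.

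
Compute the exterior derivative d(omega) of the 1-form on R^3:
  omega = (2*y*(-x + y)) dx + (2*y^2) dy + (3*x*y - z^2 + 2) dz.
d(omega) = (2*x - 4*y) dx ∧ dy + (3*y) dx ∧ dz + (3*x) dy ∧ dz

For a 1-form omega = sum_i f_i dx_i, the exterior derivative is
  d(omega) = sum_{i < j} (∂f_j/∂x_i - ∂f_i/∂x_j) dx_i ∧ dx_j.
  coefficient of dx ∧ dy: ∂f_2/∂x - ∂f_1/∂y = ∂(2*y^2)/∂x - ∂(2*y*(-x + y))/∂y = 2*x - 4*y
  coefficient of dx ∧ dz: ∂f_3/∂x - ∂f_1/∂z = ∂(3*x*y - z^2 + 2)/∂x - ∂(2*y*(-x + y))/∂z = 3*y
  coefficient of dy ∧ dz: ∂f_3/∂y - ∂f_2/∂z = ∂(3*x*y - z^2 + 2)/∂y - ∂(2*y^2)/∂z = 3*x
Assembling: d(omega) = (2*x - 4*y) dx ∧ dy + (3*y) dx ∧ dz + (3*x) dy ∧ dz.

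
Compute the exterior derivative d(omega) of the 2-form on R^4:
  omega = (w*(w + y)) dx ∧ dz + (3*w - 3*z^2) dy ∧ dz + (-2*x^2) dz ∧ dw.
d(omega) = (-w) dx ∧ dy ∧ dz + (2*w - 4*x + y) dx ∧ dz ∧ dw + (3) dy ∧ dz ∧ dw

For a 2-form omega = sum_{i<j} g_{ij} dx_i ∧ dx_j, the exterior derivative is
  d(omega) = sum_{i<j} d(g_{ij}) ∧ dx_i ∧ dx_j = sum_{i<j, k} (∂g_{ij}/∂x_k) dx_k ∧ dx_i ∧ dx_j.
Expand each term, using dx_k ∧ dx_i ∧ dx_j = sgn(permutation) dx_{(a)} ∧ dx_{(b)} ∧ dx_{(c)} with (a < b < c) sorted:
  d(w*(w + y)) includes (∂/∂y)(w*(w + y)) dy = (w) dy, which multiplied by dx ∧ dz gives (-w) dx ∧ dy ∧ dz
  d(w*(w + y)) includes (∂/∂w)(w*(w + y)) dw = (2*w + y) dw, which multiplied by dx ∧ dz gives (2*w + y) dx ∧ dz ∧ dw
  d(3*w - 3*z^2) includes (∂/∂w)(3*w - 3*z^2) dw = (3) dw, which multiplied by dy ∧ dz gives (3) dy ∧ dz ∧ dw
  d(-2*x^2) includes (∂/∂x)(-2*x^2) dx = (-4*x) dx, which multiplied by dz ∧ dw gives (-4*x) dx ∧ dz ∧ dw
Collecting like 3-forms: d(omega) = (-w) dx ∧ dy ∧ dz + (2*w - 4*x + y) dx ∧ dz ∧ dw + (3) dy ∧ dz ∧ dw.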